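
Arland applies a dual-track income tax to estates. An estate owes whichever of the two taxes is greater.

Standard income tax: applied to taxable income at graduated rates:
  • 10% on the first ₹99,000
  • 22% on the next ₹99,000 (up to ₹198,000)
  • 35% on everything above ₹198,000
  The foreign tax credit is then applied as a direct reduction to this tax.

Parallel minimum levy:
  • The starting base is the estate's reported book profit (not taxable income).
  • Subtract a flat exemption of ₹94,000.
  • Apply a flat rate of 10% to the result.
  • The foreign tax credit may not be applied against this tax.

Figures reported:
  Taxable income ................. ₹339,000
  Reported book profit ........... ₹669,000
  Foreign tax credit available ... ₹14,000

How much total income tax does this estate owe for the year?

Standard income tax:
  ₹99,000 × 10% = ₹9,900
  ₹99,000 × 22% = ₹21,780
  ₹141,000 × 35% = ₹49,350
  → ₹81,030
  Less foreign tax credit ₹14,000 → ₹67,030

Parallel minimum levy:
  Base (reported book profit): ₹669,000
  Less exemption ₹94,000 → base ₹575,000
  ₹575,000 × 10% = ₹57,500

₹67,030 > ₹57,500, so the standard income tax governs.

₹67,030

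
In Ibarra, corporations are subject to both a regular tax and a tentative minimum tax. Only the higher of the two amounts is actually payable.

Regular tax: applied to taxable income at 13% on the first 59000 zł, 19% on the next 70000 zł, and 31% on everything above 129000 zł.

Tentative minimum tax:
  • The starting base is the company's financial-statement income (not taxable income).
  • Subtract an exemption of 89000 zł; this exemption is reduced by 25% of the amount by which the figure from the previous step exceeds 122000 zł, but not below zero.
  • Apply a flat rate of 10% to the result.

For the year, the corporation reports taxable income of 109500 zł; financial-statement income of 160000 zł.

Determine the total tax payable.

17265 zł

Tentative minimum tax:
  Base (financial-statement income): 160000 zł
  Exemption: 89000 zł − 25% × (160000 zł − 122000 zł) = 89000 zł − 9500 zł = 79500 zł
  Base: 160000 zł − 79500 zł = 80500 zł
  80500 zł × 10% = 8050 zł

Regular tax:
  59000 zł × 13% = 7670 zł
  50500 zł × 19% = 9595 zł
  → 17265 zł

17265 zł > 8050 zł, so the regular tax governs.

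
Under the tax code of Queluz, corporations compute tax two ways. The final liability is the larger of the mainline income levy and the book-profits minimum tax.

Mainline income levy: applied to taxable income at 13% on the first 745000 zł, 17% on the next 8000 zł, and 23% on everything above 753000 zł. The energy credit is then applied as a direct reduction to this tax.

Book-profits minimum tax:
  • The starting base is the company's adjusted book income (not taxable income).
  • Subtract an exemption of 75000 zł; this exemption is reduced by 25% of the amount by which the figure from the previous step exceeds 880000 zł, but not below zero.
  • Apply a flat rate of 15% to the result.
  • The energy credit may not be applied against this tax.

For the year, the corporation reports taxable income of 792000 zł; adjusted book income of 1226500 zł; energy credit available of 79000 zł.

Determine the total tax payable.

183975 zł

Mainline income levy:
  745000 zł × 13% = 96850 zł
  8000 zł × 17% = 1360 zł
  39000 zł × 23% = 8970 zł
  → 107180 zł
  Less energy credit 79000 zł → 28180 zł

Book-profits minimum tax:
  Base (adjusted book income): 1226500 zł
  Exemption: 25% × (1226500 zł − 880000 zł) = 86625 zł ≥ 75000 zł, so the exemption is fully phased out
  Base: 1226500 zł − 0 zł = 1226500 zł
  1226500 zł × 15% = 183975 zł

183975 zł > 28180 zł, so the book-profits minimum tax is the binding amount.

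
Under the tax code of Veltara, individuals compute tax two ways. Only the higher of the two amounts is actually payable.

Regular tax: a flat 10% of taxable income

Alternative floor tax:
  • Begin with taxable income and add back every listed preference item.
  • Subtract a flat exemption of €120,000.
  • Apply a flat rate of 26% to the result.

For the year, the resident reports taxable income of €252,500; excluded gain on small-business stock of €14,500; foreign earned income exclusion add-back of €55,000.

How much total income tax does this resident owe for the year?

€52,520

Regular tax:
  €252,500 × 10% = €25,250

Alternative floor tax:
  Adjusted income: €252,500 + €14,500 + €55,000 = €322,000
  Less exemption €120,000 → base €202,000
  €202,000 × 26% = €52,520

€52,520 > €25,250, so the alternative floor tax is the binding amount.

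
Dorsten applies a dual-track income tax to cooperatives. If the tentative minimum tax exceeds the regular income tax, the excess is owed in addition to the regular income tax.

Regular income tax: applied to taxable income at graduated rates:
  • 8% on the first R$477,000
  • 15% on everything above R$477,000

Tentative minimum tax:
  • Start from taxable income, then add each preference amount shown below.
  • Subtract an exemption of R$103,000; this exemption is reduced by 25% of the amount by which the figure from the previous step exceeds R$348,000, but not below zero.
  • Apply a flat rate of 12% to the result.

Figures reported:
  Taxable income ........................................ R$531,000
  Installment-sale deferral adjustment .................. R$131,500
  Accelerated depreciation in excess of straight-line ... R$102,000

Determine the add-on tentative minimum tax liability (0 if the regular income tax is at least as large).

R$45,480

Regular income tax:
  R$477,000 × 8% = R$38,160
  R$54,000 × 15% = R$8,100
  → R$46,260

Tentative minimum tax:
  Adjusted income: R$531,000 + R$131,500 + R$102,000 = R$764,500
  Exemption: 25% × (R$764,500 − R$348,000) = R$104,125 ≥ R$103,000, so the exemption is fully phased out
  Base: R$764,500 − R$0 = R$764,500
  R$764,500 × 12% = R$91,740

Excess of tentative minimum tax over regular income tax: R$91,740 − R$46,260 = R$45,480.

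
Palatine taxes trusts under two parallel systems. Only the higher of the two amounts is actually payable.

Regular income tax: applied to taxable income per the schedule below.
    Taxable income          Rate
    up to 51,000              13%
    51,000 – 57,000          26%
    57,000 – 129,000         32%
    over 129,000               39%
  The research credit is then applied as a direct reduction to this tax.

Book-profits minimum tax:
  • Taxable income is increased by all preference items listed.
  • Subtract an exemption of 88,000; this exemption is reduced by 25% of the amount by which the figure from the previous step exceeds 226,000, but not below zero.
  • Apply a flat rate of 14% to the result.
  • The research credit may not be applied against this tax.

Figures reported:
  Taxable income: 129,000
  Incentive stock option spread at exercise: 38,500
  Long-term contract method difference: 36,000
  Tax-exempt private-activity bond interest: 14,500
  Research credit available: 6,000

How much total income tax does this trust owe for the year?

Regular income tax:
  51,000 × 13% = 6,630
  6,000 × 26% = 1,560
  72,000 × 32% = 23,040
  → 31,230
  Less research credit 6,000 → 25,230

Book-profits minimum tax:
  Adjusted income: 129,000 + 38,500 + 36,000 + 14,500 = 218,000
  Exemption: 218,000 ≤ 226,000, so full 88,000 applies
  Base: 218,000 − 88,000 = 130,000
  130,000 × 14% = 18,200

25,230 > 18,200, so the regular income tax governs.

25,230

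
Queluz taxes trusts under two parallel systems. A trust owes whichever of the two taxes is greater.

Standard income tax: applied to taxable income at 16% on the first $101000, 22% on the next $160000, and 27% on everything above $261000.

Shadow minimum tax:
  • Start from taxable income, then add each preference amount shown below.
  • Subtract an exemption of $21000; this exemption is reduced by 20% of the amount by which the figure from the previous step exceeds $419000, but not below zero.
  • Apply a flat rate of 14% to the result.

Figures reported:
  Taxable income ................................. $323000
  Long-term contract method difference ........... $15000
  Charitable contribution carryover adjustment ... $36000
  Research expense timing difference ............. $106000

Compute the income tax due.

$68100

Standard income tax:
  $101000 × 16% = $16160
  $160000 × 22% = $35200
  $62000 × 27% = $16740
  → $68100

Shadow minimum tax:
  Adjusted income: $323000 + $15000 + $36000 + $106000 = $480000
  Exemption: $21000 − 20% × ($480000 − $419000) = $21000 − $12200 = $8800
  Base: $480000 − $8800 = $471200
  $471200 × 14% = $65968

$68100 > $65968, so the standard income tax governs.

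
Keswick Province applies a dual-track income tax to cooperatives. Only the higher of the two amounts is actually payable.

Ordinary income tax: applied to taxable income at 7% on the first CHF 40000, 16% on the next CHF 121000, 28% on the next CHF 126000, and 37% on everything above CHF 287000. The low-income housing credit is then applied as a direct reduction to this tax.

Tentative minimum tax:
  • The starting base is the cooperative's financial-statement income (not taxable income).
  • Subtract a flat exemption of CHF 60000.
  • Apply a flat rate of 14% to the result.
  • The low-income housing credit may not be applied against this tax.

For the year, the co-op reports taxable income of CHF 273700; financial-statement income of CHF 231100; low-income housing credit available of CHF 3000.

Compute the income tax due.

CHF 50716

Ordinary income tax:
  CHF 40000 × 7% = CHF 2800
  CHF 121000 × 16% = CHF 19360
  CHF 112700 × 28% = CHF 31556
  → CHF 53716
  Less low-income housing credit CHF 3000 → CHF 50716

Tentative minimum tax:
  Base (financial-statement income): CHF 231100
  Less exemption CHF 60000 → base CHF 171100
  CHF 171100 × 14% = CHF 23954

CHF 50716 > CHF 23954, so the ordinary income tax governs.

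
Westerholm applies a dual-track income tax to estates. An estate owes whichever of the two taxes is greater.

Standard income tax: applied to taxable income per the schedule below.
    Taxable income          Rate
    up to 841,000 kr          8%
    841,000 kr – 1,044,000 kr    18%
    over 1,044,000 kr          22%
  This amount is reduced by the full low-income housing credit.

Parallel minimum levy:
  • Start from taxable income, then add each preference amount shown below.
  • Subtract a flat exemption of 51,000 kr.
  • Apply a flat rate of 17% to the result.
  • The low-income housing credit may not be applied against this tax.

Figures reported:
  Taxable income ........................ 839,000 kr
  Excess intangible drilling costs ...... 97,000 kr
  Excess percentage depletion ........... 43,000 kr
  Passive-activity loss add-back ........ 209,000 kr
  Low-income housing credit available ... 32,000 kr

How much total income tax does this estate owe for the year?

Parallel minimum levy:
  Adjusted income: 839,000 kr + 97,000 kr + 43,000 kr + 209,000 kr = 1,188,000 kr
  Less exemption 51,000 kr → base 1,137,000 kr
  1,137,000 kr × 17% = 193,290 kr

Standard income tax:
  839,000 kr × 8% = 67,120 kr
  Less low-income housing credit 32,000 kr → 35,120 kr

193,290 kr > 35,120 kr, so the parallel minimum levy is the binding amount.

193,290 kr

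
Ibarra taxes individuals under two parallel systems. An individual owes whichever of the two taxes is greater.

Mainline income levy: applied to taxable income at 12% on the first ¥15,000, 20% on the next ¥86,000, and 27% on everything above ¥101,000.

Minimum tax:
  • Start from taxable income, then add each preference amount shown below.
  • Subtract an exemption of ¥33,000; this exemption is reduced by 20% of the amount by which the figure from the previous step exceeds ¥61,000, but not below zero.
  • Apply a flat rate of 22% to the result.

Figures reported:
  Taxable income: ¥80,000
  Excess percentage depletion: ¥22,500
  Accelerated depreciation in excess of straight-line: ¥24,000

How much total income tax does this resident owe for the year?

¥23,452

Mainline income levy:
  ¥15,000 × 12% = ¥1,800
  ¥65,000 × 20% = ¥13,000
  → ¥14,800

Minimum tax:
  Adjusted income: ¥80,000 + ¥22,500 + ¥24,000 = ¥126,500
  Exemption: ¥33,000 − 20% × (¥126,500 − ¥61,000) = ¥33,000 − ¥13,100 = ¥19,900
  Base: ¥126,500 − ¥19,900 = ¥106,600
  ¥106,600 × 22% = ¥23,452

¥23,452 > ¥14,800, so the minimum tax is the binding amount.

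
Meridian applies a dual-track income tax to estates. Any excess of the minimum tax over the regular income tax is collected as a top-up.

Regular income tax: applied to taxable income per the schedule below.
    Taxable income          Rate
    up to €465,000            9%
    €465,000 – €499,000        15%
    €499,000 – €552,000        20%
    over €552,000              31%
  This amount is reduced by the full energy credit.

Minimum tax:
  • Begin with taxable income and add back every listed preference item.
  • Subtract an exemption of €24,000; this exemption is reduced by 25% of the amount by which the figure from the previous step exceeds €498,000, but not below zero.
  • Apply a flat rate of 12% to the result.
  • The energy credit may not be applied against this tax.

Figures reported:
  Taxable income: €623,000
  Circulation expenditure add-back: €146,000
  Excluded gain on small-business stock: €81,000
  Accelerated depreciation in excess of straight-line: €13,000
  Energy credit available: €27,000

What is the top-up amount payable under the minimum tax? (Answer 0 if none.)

Regular income tax:
  €465,000 × 9% = €41,850
  €34,000 × 15% = €5,100
  €53,000 × 20% = €10,600
  €71,000 × 31% = €22,010
  → €79,560
  Less energy credit €27,000 → €52,560

Minimum tax:
  Adjusted income: €623,000 + €146,000 + €81,000 + €13,000 = €863,000
  Exemption: 25% × (€863,000 − €498,000) = €91,250 ≥ €24,000, so the exemption is fully phased out
  Base: €863,000 − €0 = €863,000
  €863,000 × 12% = €103,560

Excess of minimum tax over regular income tax: €103,560 − €52,560 = €51,000.

€51,000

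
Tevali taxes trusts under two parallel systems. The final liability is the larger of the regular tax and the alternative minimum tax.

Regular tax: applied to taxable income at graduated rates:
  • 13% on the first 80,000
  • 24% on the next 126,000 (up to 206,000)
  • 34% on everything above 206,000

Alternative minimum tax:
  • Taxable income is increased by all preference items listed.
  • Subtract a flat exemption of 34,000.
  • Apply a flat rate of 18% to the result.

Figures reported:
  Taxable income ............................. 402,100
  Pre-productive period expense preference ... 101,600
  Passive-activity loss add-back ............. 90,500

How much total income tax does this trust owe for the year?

107,314

Regular tax:
  80,000 × 13% = 10,400
  126,000 × 24% = 30,240
  196,100 × 34% = 66,674
  → 107,314

Alternative minimum tax:
  Adjusted income: 402,100 + 101,600 + 90,500 = 594,200
  Less exemption 34,000 → base 560,200
  560,200 × 18% = 100,836

107,314 > 100,836, so the regular tax governs.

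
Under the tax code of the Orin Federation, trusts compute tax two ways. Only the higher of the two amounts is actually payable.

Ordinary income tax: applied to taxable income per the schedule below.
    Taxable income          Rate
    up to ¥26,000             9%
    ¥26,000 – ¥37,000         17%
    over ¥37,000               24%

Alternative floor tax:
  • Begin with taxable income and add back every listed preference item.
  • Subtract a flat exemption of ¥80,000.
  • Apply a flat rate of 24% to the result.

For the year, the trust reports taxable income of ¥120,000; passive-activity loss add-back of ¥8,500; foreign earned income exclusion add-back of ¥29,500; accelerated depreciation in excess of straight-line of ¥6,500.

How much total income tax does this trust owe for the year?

¥24,130

Ordinary income tax:
  ¥26,000 × 9% = ¥2,340
  ¥11,000 × 17% = ¥1,870
  ¥83,000 × 24% = ¥19,920
  → ¥24,130

Alternative floor tax:
  Adjusted income: ¥120,000 + ¥8,500 + ¥29,500 + ¥6,500 = ¥164,500
  Less exemption ¥80,000 → base ¥84,500
  ¥84,500 × 24% = ¥20,280

¥24,130 > ¥20,280, so the ordinary income tax governs.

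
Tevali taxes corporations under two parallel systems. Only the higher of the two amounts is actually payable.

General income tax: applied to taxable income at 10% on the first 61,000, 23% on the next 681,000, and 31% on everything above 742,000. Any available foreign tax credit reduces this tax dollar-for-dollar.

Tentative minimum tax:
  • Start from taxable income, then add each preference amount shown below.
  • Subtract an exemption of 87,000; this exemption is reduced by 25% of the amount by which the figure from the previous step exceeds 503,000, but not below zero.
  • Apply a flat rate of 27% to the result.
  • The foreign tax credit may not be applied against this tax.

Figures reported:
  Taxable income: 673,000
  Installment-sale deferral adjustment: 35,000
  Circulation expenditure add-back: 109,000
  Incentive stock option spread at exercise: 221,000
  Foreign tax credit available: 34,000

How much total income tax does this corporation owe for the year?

General income tax:
  61,000 × 10% = 6,100
  612,000 × 23% = 140,760
  → 146,860
  Less foreign tax credit 34,000 → 112,860

Tentative minimum tax:
  Adjusted income: 673,000 + 35,000 + 109,000 + 221,000 = 1,038,000
  Exemption: 25% × (1,038,000 − 503,000) = 133,750 ≥ 87,000, so the exemption is fully phased out
  Base: 1,038,000 − 0 = 1,038,000
  1,038,000 × 27% = 280,260

280,260 > 112,860, so the tentative minimum tax is the binding amount.

280,260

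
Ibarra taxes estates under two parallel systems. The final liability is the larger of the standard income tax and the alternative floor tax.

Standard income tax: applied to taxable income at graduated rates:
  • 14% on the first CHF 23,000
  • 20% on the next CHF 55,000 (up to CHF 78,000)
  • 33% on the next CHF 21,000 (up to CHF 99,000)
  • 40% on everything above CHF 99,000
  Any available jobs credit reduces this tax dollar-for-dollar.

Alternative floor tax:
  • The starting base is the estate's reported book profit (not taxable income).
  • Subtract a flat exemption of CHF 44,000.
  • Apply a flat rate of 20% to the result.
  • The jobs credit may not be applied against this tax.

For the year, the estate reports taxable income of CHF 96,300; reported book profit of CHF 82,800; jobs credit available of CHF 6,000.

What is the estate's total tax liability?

Standard income tax:
  CHF 23,000 × 14% = CHF 3,220
  CHF 55,000 × 20% = CHF 11,000
  CHF 18,300 × 33% = CHF 6,039
  → CHF 20,259
  Less jobs credit CHF 6,000 → CHF 14,259

Alternative floor tax:
  Base (reported book profit): CHF 82,800
  Less exemption CHF 44,000 → base CHF 38,800
  CHF 38,800 × 20% = CHF 7,760

CHF 14,259 > CHF 7,760, so the standard income tax governs.

CHF 14,259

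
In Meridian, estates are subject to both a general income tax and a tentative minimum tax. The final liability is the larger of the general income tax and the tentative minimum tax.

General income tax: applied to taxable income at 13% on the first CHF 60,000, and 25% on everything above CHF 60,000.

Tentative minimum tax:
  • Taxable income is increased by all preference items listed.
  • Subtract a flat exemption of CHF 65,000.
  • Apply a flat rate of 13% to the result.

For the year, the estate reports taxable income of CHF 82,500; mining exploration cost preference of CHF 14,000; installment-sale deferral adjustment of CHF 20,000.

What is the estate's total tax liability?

CHF 13,425

Tentative minimum tax:
  Adjusted income: CHF 82,500 + CHF 14,000 + CHF 20,000 = CHF 116,500
  Less exemption CHF 65,000 → base CHF 51,500
  CHF 51,500 × 13% = CHF 6,695

General income tax:
  CHF 60,000 × 13% = CHF 7,800
  CHF 22,500 × 25% = CHF 5,625
  → CHF 13,425

CHF 13,425 > CHF 6,695, so the general income tax governs.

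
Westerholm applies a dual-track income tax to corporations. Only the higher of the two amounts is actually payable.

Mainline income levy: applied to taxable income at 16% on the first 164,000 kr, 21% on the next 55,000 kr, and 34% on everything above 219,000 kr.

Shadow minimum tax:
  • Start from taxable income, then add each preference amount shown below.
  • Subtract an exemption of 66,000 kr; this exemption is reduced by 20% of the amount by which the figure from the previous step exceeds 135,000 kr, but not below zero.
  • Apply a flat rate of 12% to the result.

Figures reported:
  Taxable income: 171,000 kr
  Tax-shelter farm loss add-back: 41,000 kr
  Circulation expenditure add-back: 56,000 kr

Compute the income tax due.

Shadow minimum tax:
  Adjusted income: 171,000 kr + 41,000 kr + 56,000 kr = 268,000 kr
  Exemption: 66,000 kr − 20% × (268,000 kr − 135,000 kr) = 66,000 kr − 26,600 kr = 39,400 kr
  Base: 268,000 kr − 39,400 kr = 228,600 kr
  228,600 kr × 12% = 27,432 kr

Mainline income levy:
  164,000 kr × 16% = 26,240 kr
  7,000 kr × 21% = 1,470 kr
  → 27,710 kr

27,710 kr > 27,432 kr, so the mainline income levy governs.

27,710 kr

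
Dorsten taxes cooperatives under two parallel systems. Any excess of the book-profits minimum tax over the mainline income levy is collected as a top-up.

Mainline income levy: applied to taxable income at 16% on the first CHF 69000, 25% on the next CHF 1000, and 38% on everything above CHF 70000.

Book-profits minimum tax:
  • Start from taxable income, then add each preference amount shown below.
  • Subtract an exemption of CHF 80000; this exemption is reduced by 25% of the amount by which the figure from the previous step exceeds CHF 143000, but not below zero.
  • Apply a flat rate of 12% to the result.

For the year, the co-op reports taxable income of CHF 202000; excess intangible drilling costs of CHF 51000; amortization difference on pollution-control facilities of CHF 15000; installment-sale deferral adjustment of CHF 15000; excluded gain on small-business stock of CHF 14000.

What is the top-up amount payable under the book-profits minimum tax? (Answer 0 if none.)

CHF 0

Book-profits minimum tax:
  Adjusted income: CHF 202000 + CHF 51000 + CHF 15000 + CHF 15000 + CHF 14000 = CHF 297000
  Exemption: CHF 80000 − 25% × (CHF 297000 − CHF 143000) = CHF 80000 − CHF 38500 = CHF 41500
  Base: CHF 297000 − CHF 41500 = CHF 255500
  CHF 255500 × 12% = CHF 30660

Mainline income levy:
  CHF 69000 × 16% = CHF 11040
  CHF 1000 × 25% = CHF 250
  CHF 132000 × 38% = CHF 50160
  → CHF 61450

CHF 30660 ≤ CHF 61450, so no add-on is due.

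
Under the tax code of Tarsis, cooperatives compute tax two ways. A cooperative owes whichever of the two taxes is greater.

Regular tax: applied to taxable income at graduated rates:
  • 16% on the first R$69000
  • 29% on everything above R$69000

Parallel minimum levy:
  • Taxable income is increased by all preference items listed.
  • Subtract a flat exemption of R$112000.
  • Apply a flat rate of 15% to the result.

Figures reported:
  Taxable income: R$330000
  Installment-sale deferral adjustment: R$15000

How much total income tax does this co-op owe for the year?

Parallel minimum levy:
  Adjusted income: R$330000 + R$15000 = R$345000
  Less exemption R$112000 → base R$233000
  R$233000 × 15% = R$34950

Regular tax:
  R$69000 × 16% = R$11040
  R$261000 × 29% = R$75690
  → R$86730

R$86730 > R$34950, so the regular tax governs.

R$86730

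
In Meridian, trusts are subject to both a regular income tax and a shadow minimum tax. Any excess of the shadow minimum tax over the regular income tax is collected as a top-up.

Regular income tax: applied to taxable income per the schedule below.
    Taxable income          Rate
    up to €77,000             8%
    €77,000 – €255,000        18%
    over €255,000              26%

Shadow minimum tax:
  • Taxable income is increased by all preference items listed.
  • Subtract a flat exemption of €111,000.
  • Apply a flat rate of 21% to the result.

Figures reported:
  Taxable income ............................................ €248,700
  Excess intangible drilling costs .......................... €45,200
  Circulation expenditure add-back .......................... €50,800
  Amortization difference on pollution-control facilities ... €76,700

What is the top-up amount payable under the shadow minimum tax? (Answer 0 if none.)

Regular income tax:
  €77,000 × 8% = €6,160
  €171,700 × 18% = €30,906
  → €37,066

Shadow minimum tax:
  Adjusted income: €248,700 + €45,200 + €50,800 + €76,700 = €421,400
  Less exemption €111,000 → base €310,400
  €310,400 × 21% = €65,184

Excess of shadow minimum tax over regular income tax: €65,184 − €37,066 = €28,118.

€28,118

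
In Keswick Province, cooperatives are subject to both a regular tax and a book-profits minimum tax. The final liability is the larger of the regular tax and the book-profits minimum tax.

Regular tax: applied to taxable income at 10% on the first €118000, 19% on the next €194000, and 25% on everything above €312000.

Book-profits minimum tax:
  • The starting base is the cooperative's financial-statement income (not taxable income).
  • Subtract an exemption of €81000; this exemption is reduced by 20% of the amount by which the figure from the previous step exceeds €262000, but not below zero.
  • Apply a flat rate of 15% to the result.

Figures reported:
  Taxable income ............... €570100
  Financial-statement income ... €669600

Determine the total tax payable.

Book-profits minimum tax:
  Base (financial-statement income): €669600
  Exemption: 20% × (€669600 − €262000) = €81520 ≥ €81000, so the exemption is fully phased out
  Base: €669600 − €0 = €669600
  €669600 × 15% = €100440

Regular tax:
  €118000 × 10% = €11800
  €194000 × 19% = €36860
  €258100 × 25% = €64525
  → €113185

€113185 > €100440, so the regular tax governs.

€113185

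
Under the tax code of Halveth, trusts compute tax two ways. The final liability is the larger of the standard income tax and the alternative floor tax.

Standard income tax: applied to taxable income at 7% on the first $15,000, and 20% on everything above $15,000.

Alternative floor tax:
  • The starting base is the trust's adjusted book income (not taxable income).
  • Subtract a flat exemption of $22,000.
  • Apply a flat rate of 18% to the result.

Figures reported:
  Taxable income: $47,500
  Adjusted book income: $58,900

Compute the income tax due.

$7,550

Alternative floor tax:
  Base (adjusted book income): $58,900
  Less exemption $22,000 → base $36,900
  $36,900 × 18% = $6,642

Standard income tax:
  $15,000 × 7% = $1,050
  $32,500 × 20% = $6,500
  → $7,550

$7,550 > $6,642, so the standard income tax governs.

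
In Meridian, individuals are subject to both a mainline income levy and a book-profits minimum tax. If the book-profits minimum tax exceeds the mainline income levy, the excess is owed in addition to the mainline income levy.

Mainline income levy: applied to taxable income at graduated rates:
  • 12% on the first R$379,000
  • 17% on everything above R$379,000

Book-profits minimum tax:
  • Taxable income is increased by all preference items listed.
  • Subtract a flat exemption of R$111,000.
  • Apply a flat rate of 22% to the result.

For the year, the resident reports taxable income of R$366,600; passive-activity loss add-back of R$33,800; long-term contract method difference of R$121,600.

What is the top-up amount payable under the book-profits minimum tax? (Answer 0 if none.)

Book-profits minimum tax:
  Adjusted income: R$366,600 + R$33,800 + R$121,600 = R$522,000
  Less exemption R$111,000 → base R$411,000
  R$411,000 × 22% = R$90,420

Mainline income levy:
  R$366,600 × 12% = R$43,992

Excess of book-profits minimum tax over mainline income levy: R$90,420 − R$43,992 = R$46,428.

R$46,428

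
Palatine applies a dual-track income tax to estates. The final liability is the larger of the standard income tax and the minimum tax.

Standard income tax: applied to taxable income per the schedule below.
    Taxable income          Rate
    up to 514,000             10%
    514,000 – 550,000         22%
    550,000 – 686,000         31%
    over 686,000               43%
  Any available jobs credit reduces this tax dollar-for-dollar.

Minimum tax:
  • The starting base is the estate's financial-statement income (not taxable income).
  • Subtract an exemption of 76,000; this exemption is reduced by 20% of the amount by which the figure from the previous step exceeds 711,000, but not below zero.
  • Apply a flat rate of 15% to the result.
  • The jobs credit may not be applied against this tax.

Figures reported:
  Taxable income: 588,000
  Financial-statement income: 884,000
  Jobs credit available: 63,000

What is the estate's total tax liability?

126,390

Standard income tax:
  514,000 × 10% = 51,400
  36,000 × 22% = 7,920
  38,000 × 31% = 11,780
  → 71,100
  Less jobs credit 63,000 → 8,100

Minimum tax:
  Base (financial-statement income): 884,000
  Exemption: 76,000 − 20% × (884,000 − 711,000) = 76,000 − 34,600 = 41,400
  Base: 884,000 − 41,400 = 842,600
  842,600 × 15% = 126,390

126,390 > 8,100, so the minimum tax is the binding amount.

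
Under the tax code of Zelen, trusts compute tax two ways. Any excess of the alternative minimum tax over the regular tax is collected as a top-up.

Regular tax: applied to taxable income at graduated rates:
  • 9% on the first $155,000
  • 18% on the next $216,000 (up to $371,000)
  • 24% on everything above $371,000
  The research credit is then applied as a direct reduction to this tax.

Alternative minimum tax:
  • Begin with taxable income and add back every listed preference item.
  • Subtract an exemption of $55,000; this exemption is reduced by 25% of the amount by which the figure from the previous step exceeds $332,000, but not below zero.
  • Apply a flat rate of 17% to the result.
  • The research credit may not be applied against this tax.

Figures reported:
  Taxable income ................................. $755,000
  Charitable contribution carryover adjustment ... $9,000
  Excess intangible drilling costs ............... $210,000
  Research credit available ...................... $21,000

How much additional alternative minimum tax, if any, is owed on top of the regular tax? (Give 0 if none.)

Alternative minimum tax:
  Adjusted income: $755,000 + $9,000 + $210,000 = $974,000
  Exemption: 25% × ($974,000 − $332,000) = $160,500 ≥ $55,000, so the exemption is fully phased out
  Base: $974,000 − $0 = $974,000
  $974,000 × 17% = $165,580

Regular tax:
  $155,000 × 9% = $13,950
  $216,000 × 18% = $38,880
  $384,000 × 24% = $92,160
  → $144,990
  Less research credit $21,000 → $123,990

Excess of alternative minimum tax over regular tax: $165,580 − $123,990 = $41,590.

$41,590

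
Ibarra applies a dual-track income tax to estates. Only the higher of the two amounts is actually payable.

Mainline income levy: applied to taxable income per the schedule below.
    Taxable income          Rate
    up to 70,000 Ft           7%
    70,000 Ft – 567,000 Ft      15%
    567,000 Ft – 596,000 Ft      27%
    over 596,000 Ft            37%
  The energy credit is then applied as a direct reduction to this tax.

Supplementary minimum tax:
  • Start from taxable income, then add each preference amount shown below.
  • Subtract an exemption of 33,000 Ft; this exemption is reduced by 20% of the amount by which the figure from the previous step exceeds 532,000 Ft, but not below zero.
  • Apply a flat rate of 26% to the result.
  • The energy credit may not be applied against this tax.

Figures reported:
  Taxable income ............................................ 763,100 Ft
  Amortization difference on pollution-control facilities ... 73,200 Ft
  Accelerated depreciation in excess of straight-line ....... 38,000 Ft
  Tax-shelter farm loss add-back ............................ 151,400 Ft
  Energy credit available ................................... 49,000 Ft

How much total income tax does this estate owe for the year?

266,682 Ft

Mainline income levy:
  70,000 Ft × 7% = 4,900 Ft
  497,000 Ft × 15% = 74,550 Ft
  29,000 Ft × 27% = 7,830 Ft
  167,100 Ft × 37% = 61,827 Ft
  → 149,107 Ft
  Less energy credit 49,000 Ft → 100,107 Ft

Supplementary minimum tax:
  Adjusted income: 763,100 Ft + 73,200 Ft + 38,000 Ft + 151,400 Ft = 1,025,700 Ft
  Exemption: 20% × (1,025,700 Ft − 532,000 Ft) = 98,740 Ft ≥ 33,000 Ft, so the exemption is fully phased out
  Base: 1,025,700 Ft − 0 Ft = 1,025,700 Ft
  1,025,700 Ft × 26% = 266,682 Ft

266,682 Ft > 100,107 Ft, so the supplementary minimum tax is the binding amount.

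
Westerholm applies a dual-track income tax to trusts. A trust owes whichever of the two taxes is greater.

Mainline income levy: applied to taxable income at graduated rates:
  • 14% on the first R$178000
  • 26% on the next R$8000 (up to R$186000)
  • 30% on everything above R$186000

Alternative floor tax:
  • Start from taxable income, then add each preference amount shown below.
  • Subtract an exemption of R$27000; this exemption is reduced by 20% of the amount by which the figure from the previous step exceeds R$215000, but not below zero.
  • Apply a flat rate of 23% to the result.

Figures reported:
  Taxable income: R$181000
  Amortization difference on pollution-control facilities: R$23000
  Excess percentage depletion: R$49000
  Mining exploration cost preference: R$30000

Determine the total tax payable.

Alternative floor tax:
  Adjusted income: R$181000 + R$23000 + R$49000 + R$30000 = R$283000
  Exemption: R$27000 − 20% × (R$283000 − R$215000) = R$27000 − R$13600 = R$13400
  Base: R$283000 − R$13400 = R$269600
  R$269600 × 23% = R$62008

Mainline income levy:
  R$178000 × 14% = R$24920
  R$3000 × 26% = R$780
  → R$25700

R$62008 > R$25700, so the alternative floor tax is the binding amount.

R$62008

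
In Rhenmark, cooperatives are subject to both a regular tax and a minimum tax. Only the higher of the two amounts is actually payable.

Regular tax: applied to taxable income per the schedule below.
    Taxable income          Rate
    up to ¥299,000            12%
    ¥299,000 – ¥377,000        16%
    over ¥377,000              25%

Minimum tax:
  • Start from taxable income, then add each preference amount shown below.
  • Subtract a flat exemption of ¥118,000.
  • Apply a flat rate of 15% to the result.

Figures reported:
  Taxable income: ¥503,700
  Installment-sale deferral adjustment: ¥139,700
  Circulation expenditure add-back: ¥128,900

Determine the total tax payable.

¥98,145

Regular tax:
  ¥299,000 × 12% = ¥35,880
  ¥78,000 × 16% = ¥12,480
  ¥126,700 × 25% = ¥31,675
  → ¥80,035

Minimum tax:
  Adjusted income: ¥503,700 + ¥139,700 + ¥128,900 = ¥772,300
  Less exemption ¥118,000 → base ¥654,300
  ¥654,300 × 15% = ¥98,145

¥98,145 > ¥80,035, so the minimum tax is the binding amount.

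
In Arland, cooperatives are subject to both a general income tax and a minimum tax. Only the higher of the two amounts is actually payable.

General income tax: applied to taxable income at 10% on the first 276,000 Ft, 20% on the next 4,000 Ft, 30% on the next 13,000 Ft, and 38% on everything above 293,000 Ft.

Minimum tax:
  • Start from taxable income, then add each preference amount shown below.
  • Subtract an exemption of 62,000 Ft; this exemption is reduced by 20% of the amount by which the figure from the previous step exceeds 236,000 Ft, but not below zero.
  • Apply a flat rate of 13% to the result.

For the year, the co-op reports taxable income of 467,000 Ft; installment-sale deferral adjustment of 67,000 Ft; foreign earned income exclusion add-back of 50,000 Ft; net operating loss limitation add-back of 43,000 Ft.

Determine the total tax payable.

98,420 Ft

Minimum tax:
  Adjusted income: 467,000 Ft + 67,000 Ft + 50,000 Ft + 43,000 Ft = 627,000 Ft
  Exemption: 20% × (627,000 Ft − 236,000 Ft) = 78,200 Ft ≥ 62,000 Ft, so the exemption is fully phased out
  Base: 627,000 Ft − 0 Ft = 627,000 Ft
  627,000 Ft × 13% = 81,510 Ft

General income tax:
  276,000 Ft × 10% = 27,600 Ft
  4,000 Ft × 20% = 800 Ft
  13,000 Ft × 30% = 3,900 Ft
  174,000 Ft × 38% = 66,120 Ft
  → 98,420 Ft

98,420 Ft > 81,510 Ft, so the general income tax governs.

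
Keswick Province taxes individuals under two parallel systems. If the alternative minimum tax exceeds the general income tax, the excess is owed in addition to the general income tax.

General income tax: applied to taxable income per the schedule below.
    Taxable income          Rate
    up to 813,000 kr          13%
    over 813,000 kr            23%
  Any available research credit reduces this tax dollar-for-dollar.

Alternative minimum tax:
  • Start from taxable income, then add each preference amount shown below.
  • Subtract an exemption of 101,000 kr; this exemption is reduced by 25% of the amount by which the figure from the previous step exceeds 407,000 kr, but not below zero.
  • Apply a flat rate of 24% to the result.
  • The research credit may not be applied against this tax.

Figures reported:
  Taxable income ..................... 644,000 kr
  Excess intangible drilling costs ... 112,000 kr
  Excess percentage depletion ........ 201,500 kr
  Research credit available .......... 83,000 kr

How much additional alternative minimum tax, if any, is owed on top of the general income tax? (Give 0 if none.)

229,080 kr

Alternative minimum tax:
  Adjusted income: 644,000 kr + 112,000 kr + 201,500 kr = 957,500 kr
  Exemption: 25% × (957,500 kr − 407,000 kr) = 137,625 kr ≥ 101,000 kr, so the exemption is fully phased out
  Base: 957,500 kr − 0 kr = 957,500 kr
  957,500 kr × 24% = 229,800 kr

General income tax:
  644,000 kr × 13% = 83,720 kr
  Less research credit 83,000 kr → 720 kr

Excess of alternative minimum tax over general income tax: 229,800 kr − 720 kr = 229,080 kr.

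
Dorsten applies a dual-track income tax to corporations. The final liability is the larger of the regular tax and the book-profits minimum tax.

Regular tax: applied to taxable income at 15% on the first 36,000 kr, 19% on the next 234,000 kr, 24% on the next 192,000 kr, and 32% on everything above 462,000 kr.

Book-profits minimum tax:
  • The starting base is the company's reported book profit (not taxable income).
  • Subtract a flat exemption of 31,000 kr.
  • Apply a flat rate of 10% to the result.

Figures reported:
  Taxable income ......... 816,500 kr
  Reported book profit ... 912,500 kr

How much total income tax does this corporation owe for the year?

209,380 kr

Book-profits minimum tax:
  Base (reported book profit): 912,500 kr
  Less exemption 31,000 kr → base 881,500 kr
  881,500 kr × 10% = 88,150 kr

Regular tax:
  36,000 kr × 15% = 5,400 kr
  234,000 kr × 19% = 44,460 kr
  192,000 kr × 24% = 46,080 kr
  354,500 kr × 32% = 113,440 kr
  → 209,380 kr

209,380 kr > 88,150 kr, so the regular tax governs.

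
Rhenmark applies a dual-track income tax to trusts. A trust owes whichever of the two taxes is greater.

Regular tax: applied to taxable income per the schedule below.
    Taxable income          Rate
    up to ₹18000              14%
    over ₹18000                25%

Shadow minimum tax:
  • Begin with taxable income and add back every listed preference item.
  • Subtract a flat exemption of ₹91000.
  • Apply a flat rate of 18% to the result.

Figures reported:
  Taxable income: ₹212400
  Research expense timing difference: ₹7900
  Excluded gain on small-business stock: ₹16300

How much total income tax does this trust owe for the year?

₹51120

Regular tax:
  ₹18000 × 14% = ₹2520
  ₹194400 × 25% = ₹48600
  → ₹51120

Shadow minimum tax:
  Adjusted income: ₹212400 + ₹7900 + ₹16300 = ₹236600
  Less exemption ₹91000 → base ₹145600
  ₹145600 × 18% = ₹26208

₹51120 > ₹26208, so the regular tax governs.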